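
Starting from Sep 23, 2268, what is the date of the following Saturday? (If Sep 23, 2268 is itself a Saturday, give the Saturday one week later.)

Sep 23, 2268 is a Wednesday.
From Wednesday to the next Saturday is 3 days.
Sep 23, 2268 + 3 = Sep 26, 2268.

September 26, 2268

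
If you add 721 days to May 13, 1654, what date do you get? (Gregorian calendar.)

May 3, 1656

+365 (one year) → May 13, 1655 (356 left).
May has 31 days: +19 → Jun 1, 1655 (337 left).
Jun has 30 days: +30 → Jul 1, 1655 (307 left).
Jul has 31 days: +31 → Aug 1, 1655 (276 left).
Aug has 31 days: +31 → Sep 1, 1655 (245 left).
Sep has 30 days: +30 → Oct 1, 1655 (215 left).
Oct has 31 days: +31 → Nov 1, 1655 (184 left).
Nov has 30 days: +30 → Dec 1, 1655 (154 left).
Dec has 31 days: +31 → Jan 1, 1656 (123 left).
Jan has 31 days: +31 → Feb 1, 1656 (92 left).
Feb has 29 days: +29 → Mar 1, 1656 (63 left).
Mar has 31 days: +31 → Apr 1, 1656 (32 left).
Apr has 30 days: +30 → May 1, 1656 (2 left).
+2 → May 3, 1656.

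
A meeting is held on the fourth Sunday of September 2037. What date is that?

September 27, 2037

September 1, 2037 is a Tuesday.
The first Sunday is therefore September 6 (5 days later).
The fourth Sunday is 6 + 3×7 = September 27.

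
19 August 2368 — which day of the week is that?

Doomsday rule: the anchor day for the 2300s is Wednesday. For year 68: 68÷12 = 5 r 8, and 8÷4 = 2, so 5+8+2 = 15.
Wednesday + 15 ≡ Thursday — that's 2368's doomsday.
In August the doomsday date is Aug 8.
Aug 19 is 11 days after Aug 8; 11 mod 7 = 4, so Thursday + 4 = Monday.

Monday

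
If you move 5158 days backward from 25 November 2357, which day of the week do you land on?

Nov 25, 2357 is a Monday.
5158 mod 7 = 6, so 5158 days before a Monday is Monday − 6 = Tuesday.

Tuesday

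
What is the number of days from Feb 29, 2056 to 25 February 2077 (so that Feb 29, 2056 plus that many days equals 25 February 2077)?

Feb 29, 2056 → Mar 1, 2057: 366 days.
Mar 1, 2057 → Mar 1, 2058: 365 days.
Mar 1, 2058 → Mar 1, 2059: 365 days.
Mar 1, 2059 → Mar 1, 2060: 366 days (Feb 29, 2060 is in that span).
Mar 1, 2060 → Mar 1, 2061: 365 days.
Mar 1, 2061 → Mar 1, 2062: 365 days.
Mar 1, 2062 → Mar 1, 2063: 365 days.
Mar 1, 2063 → Mar 1, 2064: 366 days (Feb 29, 2064 is in that span).
Mar 1, 2064 → Mar 1, 2065: 365 days.
Mar 1, 2065 → Mar 1, 2066: 365 days.
Mar 1, 2066 → Mar 1, 2067: 365 days.
Mar 1, 2067 → Mar 1, 2068: 366 days (Feb 29, 2068 is in that span).
Mar 1, 2068 → Mar 1, 2069: 365 days.
Mar 1, 2069 → Mar 1, 2070: 365 days.
Mar 1, 2070 → Mar 1, 2071: 365 days.
Mar 1, 2071 → Mar 1, 2072: 366 days (Feb 29, 2072 is in that span).
Mar 1, 2072 → Mar 1, 2073: 365 days.
Mar 1, 2073 → Mar 1, 2074: 365 days.
Mar 1, 2074 → Mar 1, 2075: 365 days.
Mar 1, 2075 → Mar 1, 2076: 366 days (Feb 29, 2076 is in that span).
Mar 1, 2076 → Apr 1, 2076: 31 days (March has 31).
Apr 1, 2076 → May 1, 2076: 30 days (April has 30).
May 1, 2076 → Jun 1, 2076: 31 days (May has 31).
Jun 1, 2076 → Jul 1, 2076: 30 days (June has 30).
Jul 1, 2076 → Aug 1, 2076: 31 days (July has 31).
Aug 1, 2076 → Sep 1, 2076: 31 days (August has 31).
Sep 1, 2076 → Oct 1, 2076: 30 days (September has 30).
Oct 1, 2076 → Nov 1, 2076: 31 days (October has 31).
Nov 1, 2076 → Dec 1, 2076: 30 days (November has 30).
Dec 1, 2076 → Jan 1, 2077: 31 days (December has 31).
Jan 1, 2077 → Feb 1, 2077: 31 days (January has 31).
Feb 1, 2077 → Feb 25, 2077: 24 days.
Total: 7667 days.

7667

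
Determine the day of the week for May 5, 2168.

Doomsday rule: the anchor day for the 2100s is Sunday. For year 68: 68÷12 = 5 r 8, and 8÷4 = 2, so 5+8+2 = 15.
Sunday + 15 ≡ Monday — that's 2168's doomsday.
In May the doomsday date is May 9.
May 5 is 4 days before May 9; 4 mod 7 = 4, so Monday − 4 = Thursday.

Thursday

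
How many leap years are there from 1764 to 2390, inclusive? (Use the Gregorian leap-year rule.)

152

Multiples of 4 in [1764,2390]: 157.
Of those, multiples of 100: 6 (not leap unless ÷400).
Multiples of 400: 1.
Leap years = 157 − 6 + 1 = 152.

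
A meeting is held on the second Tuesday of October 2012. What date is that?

October 9, 2012

October 1, 2012 is a Monday.
The first Tuesday is therefore October 2 (1 days later).
The second Tuesday is 2 + 1×7 = October 9.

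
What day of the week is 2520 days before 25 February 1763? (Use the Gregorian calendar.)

Friday

Feb 25, 1763 is a Friday.
2520 mod 7 = 0, so 2520 days before a Friday is Friday − 0 = Friday.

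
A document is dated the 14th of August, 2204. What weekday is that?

Doomsday rule: the anchor day for the 2200s is Friday. For year 04: 4÷12 = 0 r 4, and 4÷4 = 1, so 0+4+1 = 5.
Friday + 5 ≡ Wednesday — that's 2204's doomsday.
In August the doomsday date is Aug 8.
Aug 14 is 6 days after Aug 8; 6 mod 7 = 6, so Wednesday + 6 = Tuesday.

Tuesday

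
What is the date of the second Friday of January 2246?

January 9, 2246

January 1, 2246 is a Thursday.
The first Friday is therefore January 2 (1 days later).
The second Friday is 2 + 1×7 = January 9.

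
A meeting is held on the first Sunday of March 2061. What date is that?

March 1, 2061 is a Tuesday.
The first Sunday is therefore March 6 (5 days later).

March 6, 2061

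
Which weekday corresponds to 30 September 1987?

Wednesday

January 1, 1987 is a Thursday.
Jan 1, 1987 → Feb 1, 1987: 31 days (January has 31).
Feb 1, 1987 → Mar 1, 1987: 28 days (February has 28).
Mar 1, 1987 → Apr 1, 1987: 31 days (March has 31).
Apr 1, 1987 → May 1, 1987: 30 days (April has 30).
May 1, 1987 → Jun 1, 1987: 31 days (May has 31).
Jun 1, 1987 → Jul 1, 1987: 30 days (June has 30).
Jul 1, 1987 → Aug 1, 1987: 31 days (July has 31).
Aug 1, 1987 → Sep 1, 1987: 31 days (August has 31).
Sep 1, 1987 → Sep 30, 1987: 29 days.
Total: 272 days.
272 mod 7 = 6, so Thursday + 6 = Wednesday.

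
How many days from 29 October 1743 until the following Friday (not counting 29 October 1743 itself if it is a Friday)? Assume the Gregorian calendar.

Oct 29, 1743 is a Tuesday.
From Tuesday to the next Friday is 3 days.

3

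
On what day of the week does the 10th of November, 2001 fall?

Saturday

Doomsday rule: the anchor day for the 2000s is Tuesday. For year 01: 1÷12 = 0 r 1, and 1÷4 = 0, so 0+1+0 = 1.
Tuesday + 1 ≡ Wednesday — that's 2001's doomsday.
In November the doomsday date is Nov 7.
Nov 10 is 3 days after Nov 7; 3 mod 7 = 3, so Wednesday + 3 = Saturday.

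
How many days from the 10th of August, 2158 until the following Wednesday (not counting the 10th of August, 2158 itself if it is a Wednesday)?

6

Aug 10, 2158 is a Thursday.
From Thursday to the next Wednesday is 6 days.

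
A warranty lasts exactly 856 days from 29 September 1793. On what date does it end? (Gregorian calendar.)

February 2, 1796

+365 (one year) → Sep 29, 1794 (491 left).
+365 (one year) → Sep 29, 1795 (126 left).
Sep has 30 days: +2 → Oct 1, 1795 (124 left).
Oct has 31 days: +31 → Nov 1, 1795 (93 left).
Nov has 30 days: +30 → Dec 1, 1795 (63 left).
Dec has 31 days: +31 → Jan 1, 1796 (32 left).
Jan has 31 days: +31 → Feb 1, 1796 (1 left).
+1 → Feb 2, 1796.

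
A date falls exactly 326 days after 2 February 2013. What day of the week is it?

First find the weekday of Feb 2, 2013. Doomsday rule: the anchor day for the 2000s is Tuesday. For year 13: 13÷12 = 1 r 1, and 1÷4 = 0, so 1+1+0 = 2.
Tuesday + 2 ≡ Thursday — that's 2013's doomsday.
In February the doomsday date is Feb 28 (2013 is not a leap year).
Feb 2 is 26 days before Feb 28; 26 mod 7 = 5, so Thursday − 5 = Saturday.
326 mod 7 = 4, so 326 days after a Saturday is Saturday + 4 = Wednesday.

Wednesday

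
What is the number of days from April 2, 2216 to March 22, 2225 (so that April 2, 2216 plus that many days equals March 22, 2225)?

3276

Apr 2, 2216 → Apr 2, 2217: 365 days.
Apr 2, 2217 → Apr 2, 2218: 365 days.
Apr 2, 2218 → Apr 2, 2219: 365 days.
Apr 2, 2219 → Apr 2, 2220: 366 days (Feb 29, 2220 is in that span).
Apr 2, 2220 → Apr 2, 2221: 365 days.
Apr 2, 2221 → Apr 2, 2222: 365 days.
Apr 2, 2222 → Apr 2, 2223: 365 days.
Apr 2, 2223 → Apr 2, 2224: 366 days (Feb 29, 2224 is in that span).
Apr 2, 2224 → May 2, 2224: 30 days (April has 30).
May 2, 2224 → Jun 2, 2224: 31 days (May has 31).
Jun 2, 2224 → Jul 2, 2224: 30 days (June has 30).
Jul 2, 2224 → Aug 2, 2224: 31 days (July has 31).
Aug 2, 2224 → Sep 2, 2224: 31 days (August has 31).
Sep 2, 2224 → Oct 2, 2224: 30 days (September has 30).
Oct 2, 2224 → Nov 2, 2224: 31 days (October has 31).
Nov 2, 2224 → Dec 2, 2224: 30 days (November has 30).
Dec 2, 2224 → Jan 2, 2225: 31 days (December has 31).
Jan 2, 2225 → Feb 2, 2225: 31 days (January has 31).
Feb 2, 2225 → Mar 2, 2225: 28 days (February has 28).
Mar 2, 2225 → Mar 22, 2225: 20 days.
Total: 3276 days.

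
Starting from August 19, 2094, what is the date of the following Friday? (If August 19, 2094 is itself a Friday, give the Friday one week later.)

Aug 19, 2094 is a Thursday.
From Thursday to the next Friday is 1 day.
Aug 19, 2094 + 1 = Aug 20, 2094.

August 20, 2094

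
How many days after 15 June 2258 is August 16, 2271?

4810

Jun 15, 2258 → Jun 15, 2259: 365 days.
Jun 15, 2259 → Jun 15, 2260: 366 days (Feb 29, 2260 is in that span).
Jun 15, 2260 → Jun 15, 2261: 365 days.
Jun 15, 2261 → Jun 15, 2262: 365 days.
Jun 15, 2262 → Jun 15, 2263: 365 days.
Jun 15, 2263 → Jun 15, 2264: 366 days (Feb 29, 2264 is in that span).
Jun 15, 2264 → Jun 15, 2265: 365 days.
Jun 15, 2265 → Jun 15, 2266: 365 days.
Jun 15, 2266 → Jun 15, 2267: 365 days.
Jun 15, 2267 → Jun 15, 2268: 366 days (Feb 29, 2268 is in that span).
Jun 15, 2268 → Jun 15, 2269: 365 days.
Jun 15, 2269 → Jun 15, 2270: 365 days.
Jun 15, 2270 → Jun 15, 2271: 365 days.
Jun 15, 2271 → Jul 15, 2271: 30 days (June has 30).
Jul 15, 2271 → Aug 15, 2271: 31 days (July has 31).
Aug 15, 2271 → Aug 16, 2271: 1 days.
Total: 4810 days.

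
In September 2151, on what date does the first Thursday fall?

September 1, 2151 is a Wednesday.
The first Thursday is therefore September 2 (1 days later).

September 2, 2151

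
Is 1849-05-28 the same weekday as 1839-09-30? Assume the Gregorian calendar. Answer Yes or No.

From Sep 30, 1839 to May 28, 1849 is 3528 days.
3528 mod 7 = 0, so they are the same weekday.
(Sep 30, 1839 is a Monday; May 28, 1849 is a Monday.)

Yes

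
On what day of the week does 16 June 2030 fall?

Doomsday rule: the anchor day for the 2000s is Tuesday. For year 30: 30÷12 = 2 r 6, and 6÷4 = 1, so 2+6+1 = 9.
Tuesday + 9 ≡ Thursday — that's 2030's doomsday.
In June the doomsday date is Jun 6.
Jun 16 is 10 days after Jun 6; 10 mod 7 = 3, so Thursday + 3 = Sunday.

Sunday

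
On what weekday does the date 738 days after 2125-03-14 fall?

Saturday

First find the weekday of Mar 14, 2125. Doomsday rule: the anchor day for the 2100s is Sunday. For year 25: 25÷12 = 2 r 1, and 1÷4 = 0, so 2+1+0 = 3.
Sunday + 3 ≡ Wednesday — that's 2125's doomsday.
In March the doomsday date is Mar 14.
Mar 14 is the doomsday itself: Wednesday.
738 mod 7 = 3, so 738 days after a Wednesday is Wednesday + 3 = Saturday.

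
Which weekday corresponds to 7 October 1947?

Doomsday rule: the anchor day for the 1900s is Wednesday. For year 47: 47÷12 = 3 r 11, and 11÷4 = 2, so 3+11+2 = 16.
Wednesday + 16 ≡ Friday — that's 1947's doomsday.
In October the doomsday date is Oct 10.
Oct 7 is 3 days before Oct 10; 3 mod 7 = 3, so Friday − 3 = Tuesday.

Tuesday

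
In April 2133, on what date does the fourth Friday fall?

April 1, 2133 is a Wednesday.
The first Friday is therefore April 3 (2 days later).
The fourth Friday is 3 + 3×7 = April 24.

April 24, 2133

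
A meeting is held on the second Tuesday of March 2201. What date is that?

March 1, 2201 is a Sunday.
The first Tuesday is therefore March 3 (2 days later).
The second Tuesday is 3 + 1×7 = March 10.

March 10, 2201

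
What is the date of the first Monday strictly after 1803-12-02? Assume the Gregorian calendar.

December 5, 1803

Dec 2, 1803 is a Friday.
From Friday to the next Monday is 3 days.
Dec 2, 1803 + 3 = Dec 5, 1803.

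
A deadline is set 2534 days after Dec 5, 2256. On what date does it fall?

November 13, 2263

+365 (one year) → Dec 5, 2257 (2169 left).
+365 (one year) → Dec 5, 2258 (1804 left).
+365 (one year) → Dec 5, 2259 (1439 left).
+366 (one year; includes Feb 29, 2260) → Dec 5, 2260 (1073 left).
+365 (one year) → Dec 5, 2261 (708 left).
+365 (one year) → Dec 5, 2262 (343 left).
Dec has 31 days: +27 → Jan 1, 2263 (316 left).
Jan has 31 days: +31 → Feb 1, 2263 (285 left).
Feb has 28 days: +28 → Mar 1, 2263 (257 left).
Mar has 31 days: +31 → Apr 1, 2263 (226 left).
Apr has 30 days: +30 → May 1, 2263 (196 left).
May has 31 days: +31 → Jun 1, 2263 (165 left).
Jun has 30 days: +30 → Jul 1, 2263 (135 left).
Jul has 31 days: +31 → Aug 1, 2263 (104 left).
Aug has 31 days: +31 → Sep 1, 2263 (73 left).
Sep has 30 days: +30 → Oct 1, 2263 (43 left).
Oct has 31 days: +31 → Nov 1, 2263 (12 left).
+12 → Nov 13, 2263.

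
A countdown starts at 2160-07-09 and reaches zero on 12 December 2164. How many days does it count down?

1617

Jul 9, 2160 → Jul 9, 2161: 365 days.
Jul 9, 2161 → Jul 9, 2162: 365 days.
Jul 9, 2162 → Jul 9, 2163: 365 days.
Jul 9, 2163 → Jul 9, 2164: 366 days (Feb 29, 2164 is in that span).
Jul 9, 2164 → Aug 9, 2164: 31 days (July has 31).
Aug 9, 2164 → Sep 9, 2164: 31 days (August has 31).
Sep 9, 2164 → Oct 9, 2164: 30 days (September has 30).
Oct 9, 2164 → Nov 9, 2164: 31 days (October has 31).
Nov 9, 2164 → Dec 9, 2164: 30 days (November has 30).
Dec 9, 2164 → Dec 12, 2164: 3 days.
Total: 1617 days.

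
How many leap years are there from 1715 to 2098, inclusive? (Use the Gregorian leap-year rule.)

94

Multiples of 4 in [1715,2098]: 96.
Of those, multiples of 100: 3 (not leap unless ÷400).
Multiples of 400: 1.
Leap years = 96 − 3 + 1 = 94.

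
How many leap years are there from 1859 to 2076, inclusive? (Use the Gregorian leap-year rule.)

54

Multiples of 4 in [1859,2076]: 55.
Of those, multiples of 100: 2 (not leap unless ÷400).
Multiples of 400: 1.
Leap years = 55 − 2 + 1 = 54.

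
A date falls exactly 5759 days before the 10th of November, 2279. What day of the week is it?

Wednesday

First find the weekday of Nov 10, 2279. Doomsday rule: the anchor day for the 2200s is Friday. For year 79: 79÷12 = 6 r 7, and 7÷4 = 1, so 6+7+1 = 14.
Friday + 14 ≡ Friday — that's 2279's doomsday.
In November the doomsday date is Nov 7.
Nov 10 is 3 days after Nov 7; 3 mod 7 = 3, so Friday + 3 = Monday.
5759 mod 7 = 5, so 5759 days before a Monday is Monday − 5 = Wednesday.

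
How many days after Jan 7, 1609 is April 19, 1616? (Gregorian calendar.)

Jan 7, 1609 → Jan 7, 1610: 365 days.
Jan 7, 1610 → Jan 7, 1611: 365 days.
Jan 7, 1611 → Jan 7, 1612: 365 days.
Jan 7, 1612 → Jan 7, 1613: 366 days (Feb 29, 1612 is in that span).
Jan 7, 1613 → Jan 7, 1614: 365 days.
Jan 7, 1614 → Jan 7, 1615: 365 days.
Jan 7, 1615 → Jan 7, 1616: 365 days.
Jan 7, 1616 → Feb 7, 1616: 31 days (January has 31).
Feb 7, 1616 → Mar 7, 1616: 29 days (February has 29).
Mar 7, 1616 → Apr 7, 1616: 31 days (March has 31).
Apr 7, 1616 → Apr 19, 1616: 12 days.
Total: 2659 days.

2659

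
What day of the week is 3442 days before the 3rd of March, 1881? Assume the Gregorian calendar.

Saturday

Mar 3, 1881 is a Thursday.
3442 mod 7 = 5, so 3442 days before a Thursday is Thursday − 5 = Saturday.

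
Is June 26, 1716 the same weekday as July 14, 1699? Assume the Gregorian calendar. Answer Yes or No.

From Jul 14, 1699 to Jun 26, 1716 is 6191 days.
6191 mod 7 = 3, so they are different weekdays.
(Jul 14, 1699 is a Tuesday; Jun 26, 1716 is a Friday.)

No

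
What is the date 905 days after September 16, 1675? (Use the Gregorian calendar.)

+366 (one year; includes Feb 29, 1676) → Sep 16, 1676 (539 left).
+365 (one year) → Sep 16, 1677 (174 left).
Sep has 30 days: +15 → Oct 1, 1677 (159 left).
Oct has 31 days: +31 → Nov 1, 1677 (128 left).
Nov has 30 days: +30 → Dec 1, 1677 (98 left).
Dec has 31 days: +31 → Jan 1, 1678 (67 left).
Jan has 31 days: +31 → Feb 1, 1678 (36 left).
Feb has 28 days: +28 → Mar 1, 1678 (8 left).
+8 → Mar 9, 1678.

March 9, 1678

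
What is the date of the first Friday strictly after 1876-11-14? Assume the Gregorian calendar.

November 17, 1876

Nov 14, 1876 is a Tuesday.
From Tuesday to the next Friday is 3 days.
Nov 14, 1876 + 3 = Nov 17, 1876.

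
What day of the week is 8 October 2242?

Saturday

Doomsday rule: the anchor day for the 2200s is Friday. For year 42: 42÷12 = 3 r 6, and 6÷4 = 1, so 3+6+1 = 10.
Friday + 10 ≡ Monday — that's 2242's doomsday.
In October the doomsday date is Oct 10.
Oct 8 is 2 days before Oct 10; 2 mod 7 = 2, so Monday − 2 = Saturday.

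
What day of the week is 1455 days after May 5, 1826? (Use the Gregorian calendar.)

First find the weekday of May 5, 1826. Doomsday rule: the anchor day for the 1800s is Friday. For year 26: 26÷12 = 2 r 2, and 2÷4 = 0, so 2+2+0 = 4.
Friday + 4 ≡ Tuesday — that's 1826's doomsday.
In May the doomsday date is May 9.
May 5 is 4 days before May 9; 4 mod 7 = 4, so Tuesday − 4 = Friday.
1455 mod 7 = 6, so 1455 days after a Friday is Friday + 6 = Thursday.

Thursday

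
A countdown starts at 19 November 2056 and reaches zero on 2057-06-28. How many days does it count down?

221

Nov 19, 2056 → Dec 19, 2056: 30 days (November has 30).
Dec 19, 2056 → Jan 19, 2057: 31 days (December has 31).
Jan 19, 2057 → Feb 19, 2057: 31 days (January has 31).
Feb 19, 2057 → Mar 19, 2057: 28 days (February has 28).
Mar 19, 2057 → Apr 19, 2057: 31 days (March has 31).
Apr 19, 2057 → May 19, 2057: 30 days (April has 30).
May 19, 2057 → Jun 19, 2057: 31 days (May has 31).
Jun 19, 2057 → Jun 28, 2057: 9 days.
Total: 221 days.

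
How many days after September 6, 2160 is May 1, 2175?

5350

Sep 6, 2160 → Sep 6, 2161: 365 days.
Sep 6, 2161 → Sep 6, 2162: 365 days.
Sep 6, 2162 → Sep 6, 2163: 365 days.
Sep 6, 2163 → Sep 6, 2164: 366 days (Feb 29, 2164 is in that span).
Sep 6, 2164 → Sep 6, 2165: 365 days.
Sep 6, 2165 → Sep 6, 2166: 365 days.
Sep 6, 2166 → Sep 6, 2167: 365 days.
Sep 6, 2167 → Sep 6, 2168: 366 days (Feb 29, 2168 is in that span).
Sep 6, 2168 → Sep 6, 2169: 365 days.
Sep 6, 2169 → Sep 6, 2170: 365 days.
Sep 6, 2170 → Sep 6, 2171: 365 days.
Sep 6, 2171 → Sep 6, 2172: 366 days (Feb 29, 2172 is in that span).
Sep 6, 2172 → Sep 6, 2173: 365 days.
Sep 6, 2173 → Sep 6, 2174: 365 days.
Sep 6, 2174 → Oct 6, 2174: 30 days (September has 30).
Oct 6, 2174 → Nov 6, 2174: 31 days (October has 31).
Nov 6, 2174 → Dec 6, 2174: 30 days (November has 30).
Dec 6, 2174 → Jan 6, 2175: 31 days (December has 31).
Jan 6, 2175 → Feb 6, 2175: 31 days (January has 31).
Feb 6, 2175 → Mar 6, 2175: 28 days (February has 28).
Mar 6, 2175 → Apr 6, 2175: 31 days (March has 31).
Apr 6, 2175 → May 1, 2175: 25 days.
Total: 5350 days.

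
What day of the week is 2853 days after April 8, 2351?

Thursday

Apr 8, 2351 is a Sunday.
2853 mod 7 = 4, so 2853 days after a Sunday is Sunday + 4 = Thursday.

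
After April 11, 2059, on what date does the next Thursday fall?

Apr 11, 2059 is a Friday.
From Friday to the next Thursday is 6 days.
Apr 11, 2059 + 6 = Apr 17, 2059.

April 17, 2059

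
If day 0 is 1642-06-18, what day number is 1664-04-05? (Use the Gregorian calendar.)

7962

Jun 18, 1642 → Jun 18, 1643: 365 days.
Jun 18, 1643 → Jun 18, 1644: 366 days (Feb 29, 1644 is in that span).
Jun 18, 1644 → Jun 18, 1645: 365 days.
Jun 18, 1645 → Jun 18, 1646: 365 days.
Jun 18, 1646 → Jun 18, 1647: 365 days.
Jun 18, 1647 → Jun 18, 1648: 366 days (Feb 29, 1648 is in that span).
Jun 18, 1648 → Jun 18, 1649: 365 days.
Jun 18, 1649 → Jun 18, 1650: 365 days.
Jun 18, 1650 → Jun 18, 1651: 365 days.
Jun 18, 1651 → Jun 18, 1652: 366 days (Feb 29, 1652 is in that span).
Jun 18, 1652 → Jun 18, 1653: 365 days.
Jun 18, 1653 → Jun 18, 1654: 365 days.
Jun 18, 1654 → Jun 18, 1655: 365 days.
Jun 18, 1655 → Jun 18, 1656: 366 days (Feb 29, 1656 is in that span).
Jun 18, 1656 → Jun 18, 1657: 365 days.
Jun 18, 1657 → Jun 18, 1658: 365 days.
Jun 18, 1658 → Jun 18, 1659: 365 days.
Jun 18, 1659 → Jun 18, 1660: 366 days (Feb 29, 1660 is in that span).
Jun 18, 1660 → Jun 18, 1661: 365 days.
Jun 18, 1661 → Jun 18, 1662: 365 days.
Jun 18, 1662 → Jun 18, 1663: 365 days.
Jun 18, 1663 → Jul 18, 1663: 30 days (June has 30).
Jul 18, 1663 → Aug 18, 1663: 31 days (July has 31).
Aug 18, 1663 → Sep 18, 1663: 31 days (August has 31).
Sep 18, 1663 → Oct 18, 1663: 30 days (September has 30).
Oct 18, 1663 → Nov 18, 1663: 31 days (October has 31).
Nov 18, 1663 → Dec 18, 1663: 30 days (November has 30).
Dec 18, 1663 → Jan 18, 1664: 31 days (December has 31).
Jan 18, 1664 → Feb 18, 1664: 31 days (January has 31).
Feb 18, 1664 → Mar 18, 1664: 29 days (February has 29).
Mar 18, 1664 → Apr 5, 1664: 18 days.
Total: 7962 days.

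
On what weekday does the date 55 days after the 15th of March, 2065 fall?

Saturday

Mar 15, 2065 is a Sunday.
55 mod 7 = 6, so 55 days after a Sunday is Sunday + 6 = Saturday.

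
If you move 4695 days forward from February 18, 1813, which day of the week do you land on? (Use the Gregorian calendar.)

Tuesday

First find the weekday of Feb 18, 1813. Doomsday rule: the anchor day for the 1800s is Friday. For year 13: 13÷12 = 1 r 1, and 1÷4 = 0, so 1+1+0 = 2.
Friday + 2 ≡ Sunday — that's 1813's doomsday.
In February the doomsday date is Feb 28 (1813 is not a leap year).
Feb 18 is 10 days before Feb 28; 10 mod 7 = 3, so Sunday − 3 = Thursday.
4695 mod 7 = 5, so 4695 days after a Thursday is Thursday + 5 = Tuesday.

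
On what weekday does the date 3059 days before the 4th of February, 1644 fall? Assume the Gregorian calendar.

First find the weekday of Feb 4, 1644. Doomsday rule: the anchor day for the 1600s is Tuesday. For year 44: 44÷12 = 3 r 8, and 8÷4 = 2, so 3+8+2 = 13.
Tuesday + 13 ≡ Monday — that's 1644's doomsday.
In February the doomsday date is Feb 29 (1644 is a leap year (divisible by 4)).
Feb 4 is 25 days before Feb 29; 25 mod 7 = 4, so Monday − 4 = Thursday.
3059 mod 7 = 0, so 3059 days before a Thursday is Thursday − 0 = Thursday.

Thursday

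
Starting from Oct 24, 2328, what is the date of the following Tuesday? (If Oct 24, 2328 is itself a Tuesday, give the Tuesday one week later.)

October 30, 2328

Oct 24, 2328 is a Wednesday.
From Wednesday to the next Tuesday is 6 days.
Oct 24, 2328 + 6 = Oct 30, 2328.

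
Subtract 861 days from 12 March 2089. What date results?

−365 (one year) → Mar 12, 2088 (496 left).
−366 (one year; includes Feb 29, 2088) → Mar 12, 2087 (130 left).
−12 → Feb 28, 2087 (end of Feb, 28 days; 118 left).
−28 → Jan 31, 2087 (end of Jan, 31 days; 90 left).
−31 → Dec 31, 2086 (end of Dec, 31 days; 59 left).
−31 → Nov 30, 2086 (end of Nov, 30 days; 28 left).
−28 → Nov 2, 2086.

November 2, 2086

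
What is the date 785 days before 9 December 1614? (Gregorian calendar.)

October 15, 1612

−365 (one year) → Dec 9, 1613 (420 left).
−365 (one year) → Dec 9, 1612 (55 left).
−9 → Nov 30, 1612 (end of Nov, 30 days; 46 left).
−30 → Oct 31, 1612 (end of Oct, 31 days; 16 left).
−16 → Oct 15, 1612.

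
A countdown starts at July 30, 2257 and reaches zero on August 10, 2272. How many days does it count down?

5490

Jul 30, 2257 → Jul 30, 2258: 365 days.
Jul 30, 2258 → Jul 30, 2259: 365 days.
Jul 30, 2259 → Jul 30, 2260: 366 days (Feb 29, 2260 is in that span).
Jul 30, 2260 → Jul 30, 2261: 365 days.
Jul 30, 2261 → Jul 30, 2262: 365 days.
Jul 30, 2262 → Jul 30, 2263: 365 days.
Jul 30, 2263 → Jul 30, 2264: 366 days (Feb 29, 2264 is in that span).
Jul 30, 2264 → Jul 30, 2265: 365 days.
Jul 30, 2265 → Jul 30, 2266: 365 days.
Jul 30, 2266 → Jul 30, 2267: 365 days.
Jul 30, 2267 → Jul 30, 2268: 366 days (Feb 29, 2268 is in that span).
Jul 30, 2268 → Jul 30, 2269: 365 days.
Jul 30, 2269 → Jul 30, 2270: 365 days.
Jul 30, 2270 → Jul 30, 2271: 365 days.
Jul 30, 2271 → Aug 30, 2271: 31 days (July has 31).
Aug 30, 2271 → Sep 30, 2271: 31 days (August has 31).
Sep 30, 2271 → Oct 30, 2271: 30 days (September has 30).
Oct 30, 2271 → Nov 30, 2271: 31 days (October has 31).
Nov 30, 2271 → Dec 30, 2271: 30 days (November has 30).
Dec 30, 2271 → Jan 30, 2272: 31 days (December has 31).
Jan 30, 2272 → Feb 29, 2272: 30 days (January has 31).
Feb 29, 2272 → Mar 29, 2272: 29 days (February has 29).
Mar 29, 2272 → Apr 29, 2272: 31 days (March has 31).
Apr 29, 2272 → May 29, 2272: 30 days (April has 30).
May 29, 2272 → Jun 29, 2272: 31 days (May has 31).
Jun 29, 2272 → Jul 29, 2272: 30 days (June has 30).
Jul 29, 2272 → Aug 10, 2272: 12 days.
Total: 5490 days.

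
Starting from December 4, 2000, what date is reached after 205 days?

Dec has 31 days: +28 → Jan 1, 2001 (177 left).
Jan has 31 days: +31 → Feb 1, 2001 (146 left).
Feb has 28 days: +28 → Mar 1, 2001 (118 left).
Mar has 31 days: +31 → Apr 1, 2001 (87 left).
Apr has 30 days: +30 → May 1, 2001 (57 left).
May has 31 days: +31 → Jun 1, 2001 (26 left).
+26 → Jun 27, 2001.

June 27, 2001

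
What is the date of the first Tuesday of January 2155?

January 1, 2155 is a Wednesday.
The first Tuesday is therefore January 7 (6 days later).

January 7, 2155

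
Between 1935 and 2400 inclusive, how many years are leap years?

114

Multiples of 4 in [1935,2400]: 117.
Of those, multiples of 100: 5 (not leap unless ÷400).
Multiples of 400: 2.
Leap years = 117 − 5 + 2 = 114.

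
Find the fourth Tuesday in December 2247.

December 28, 2247

December 1, 2247 is a Wednesday.
The first Tuesday is therefore December 7 (6 days later).
The fourth Tuesday is 7 + 3×7 = December 28.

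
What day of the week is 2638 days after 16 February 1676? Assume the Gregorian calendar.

Saturday

First find the weekday of Feb 16, 1676. Doomsday rule: the anchor day for the 1600s is Tuesday. For year 76: 76÷12 = 6 r 4, and 4÷4 = 1, so 6+4+1 = 11.
Tuesday + 11 ≡ Saturday — that's 1676's doomsday.
In February the doomsday date is Feb 29 (1676 is a leap year (divisible by 4)).
Feb 16 is 13 days before Feb 29; 13 mod 7 = 6, so Saturday − 6 = Sunday.
2638 mod 7 = 6, so 2638 days after a Sunday is Sunday + 6 = Saturday.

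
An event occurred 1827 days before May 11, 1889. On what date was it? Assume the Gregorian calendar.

May 10, 1884

−365 (one year) → May 11, 1888 (1462 left).
−366 (one year; includes Feb 29, 1888) → May 11, 1887 (1096 left).
−365 (one year) → May 11, 1886 (731 left).
−365 (one year) → May 11, 1885 (366 left).
−11 → Apr 30, 1885 (end of Apr, 30 days; 355 left).
−30 → Mar 31, 1885 (end of Mar, 31 days; 325 left).
−31 → Feb 28, 1885 (end of Feb, 28 days; 294 left).
−28 → Jan 31, 1885 (end of Jan, 31 days; 266 left).
−31 → Dec 31, 1884 (end of Dec, 31 days; 235 left).
−31 → Nov 30, 1884 (end of Nov, 30 days; 204 left).
−30 → Oct 31, 1884 (end of Oct, 31 days; 174 left).
−31 → Sep 30, 1884 (end of Sep, 30 days; 143 left).
−30 → Aug 31, 1884 (end of Aug, 31 days; 113 left).
−31 → Jul 31, 1884 (end of Jul, 31 days; 82 left).
−31 → Jun 30, 1884 (end of Jun, 30 days; 51 left).
−30 → May 31, 1884 (end of May, 31 days; 21 left).
−21 → May 10, 1884.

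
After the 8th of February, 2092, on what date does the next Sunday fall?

February 10, 2092

Feb 8, 2092 is a Friday.
From Friday to the next Sunday is 2 days.
Feb 8, 2092 + 2 = Feb 10, 2092.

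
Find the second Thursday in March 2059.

March 13, 2059

March 1, 2059 is a Saturday.
The first Thursday is therefore March 6 (5 days later).
The second Thursday is 6 + 1×7 = March 13.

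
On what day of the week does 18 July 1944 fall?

Tuesday

Doomsday rule: the anchor day for the 1900s is Wednesday. For year 44: 44÷12 = 3 r 8, and 8÷4 = 2, so 3+8+2 = 13.
Wednesday + 13 ≡ Tuesday — that's 1944's doomsday.
In July the doomsday date is Jul 11.
Jul 18 is 7 days after Jul 11; 7 mod 7 = 0, so Tuesday + 0 = Tuesday.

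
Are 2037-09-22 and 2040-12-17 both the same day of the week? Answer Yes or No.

No

From Sep 22, 2037 to Dec 17, 2040 is 1182 days.
1182 mod 7 = 6, so they are different weekdays.
(Sep 22, 2037 is a Tuesday; Dec 17, 2040 is a Monday.)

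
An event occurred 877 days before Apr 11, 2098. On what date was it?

November 16, 2095

−365 (one year) → Apr 11, 2097 (512 left).
−365 (one year) → Apr 11, 2096 (147 left).
−11 → Mar 31, 2096 (end of Mar, 31 days; 136 left).
−31 → Feb 29, 2096 (end of Feb, 29 days; 105 left).
−29 → Jan 31, 2096 (end of Jan, 31 days; 76 left).
−31 → Dec 31, 2095 (end of Dec, 31 days; 45 left).
−31 → Nov 30, 2095 (end of Nov, 30 days; 14 left).
−14 → Nov 16, 2095.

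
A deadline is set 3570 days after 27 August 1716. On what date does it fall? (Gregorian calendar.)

+365 (one year) → Aug 27, 1717 (3205 left).
+365 (one year) → Aug 27, 1718 (2840 left).
+365 (one year) → Aug 27, 1719 (2475 left).
+366 (one year; includes Feb 29, 1720) → Aug 27, 1720 (2109 left).
+365 (one year) → Aug 27, 1721 (1744 left).
+365 (one year) → Aug 27, 1722 (1379 left).
+365 (one year) → Aug 27, 1723 (1014 left).
+366 (one year; includes Feb 29, 1724) → Aug 27, 1724 (648 left).
+365 (one year) → Aug 27, 1725 (283 left).
Aug has 31 days: +5 → Sep 1, 1725 (278 left).
Sep has 30 days: +30 → Oct 1, 1725 (248 left).
Oct has 31 days: +31 → Nov 1, 1725 (217 left).
Nov has 30 days: +30 → Dec 1, 1725 (187 left).
Dec has 31 days: +31 → Jan 1, 1726 (156 left).
Jan has 31 days: +31 → Feb 1, 1726 (125 left).
Feb has 28 days: +28 → Mar 1, 1726 (97 left).
Mar has 31 days: +31 → Apr 1, 1726 (66 left).
Apr has 30 days: +30 → May 1, 1726 (36 left).
May has 31 days: +31 → Jun 1, 1726 (5 left).
+5 → Jun 6, 1726.

June 6, 1726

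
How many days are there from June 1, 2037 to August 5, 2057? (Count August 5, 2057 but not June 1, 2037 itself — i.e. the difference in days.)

Jun 1, 2037 → Jun 1, 2038: 365 days.
Jun 1, 2038 → Jun 1, 2039: 365 days.
Jun 1, 2039 → Jun 1, 2040: 366 days (Feb 29, 2040 is in that span).
Jun 1, 2040 → Jun 1, 2041: 365 days.
Jun 1, 2041 → Jun 1, 2042: 365 days.
Jun 1, 2042 → Jun 1, 2043: 365 days.
Jun 1, 2043 → Jun 1, 2044: 366 days (Feb 29, 2044 is in that span).
Jun 1, 2044 → Jun 1, 2045: 365 days.
Jun 1, 2045 → Jun 1, 2046: 365 days.
Jun 1, 2046 → Jun 1, 2047: 365 days.
Jun 1, 2047 → Jun 1, 2048: 366 days (Feb 29, 2048 is in that span).
Jun 1, 2048 → Jun 1, 2049: 365 days.
Jun 1, 2049 → Jun 1, 2050: 365 days.
Jun 1, 2050 → Jun 1, 2051: 365 days.
Jun 1, 2051 → Jun 1, 2052: 366 days (Feb 29, 2052 is in that span).
Jun 1, 2052 → Jun 1, 2053: 365 days.
Jun 1, 2053 → Jun 1, 2054: 365 days.
Jun 1, 2054 → Jun 1, 2055: 365 days.
Jun 1, 2055 → Jun 1, 2056: 366 days (Feb 29, 2056 is in that span).
Jun 1, 2056 → Jun 1, 2057: 365 days.
Jun 1, 2057 → Jul 1, 2057: 30 days (June has 30).
Jul 1, 2057 → Aug 1, 2057: 31 days (July has 31).
Aug 1, 2057 → Aug 5, 2057: 4 days.
Total: 7370 days.

7370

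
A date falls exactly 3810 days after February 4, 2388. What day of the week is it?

First find the weekday of Feb 4, 2388. Doomsday rule: the anchor day for the 2300s is Wednesday. For year 88: 88÷12 = 7 r 4, and 4÷4 = 1, so 7+4+1 = 12.
Wednesday + 12 ≡ Monday — that's 2388's doomsday.
In February the doomsday date is Feb 29 (2388 is a leap year (divisible by 4)).
Feb 4 is 25 days before Feb 29; 25 mod 7 = 4, so Monday − 4 = Thursday.
3810 mod 7 = 2, so 3810 days after a Thursday is Thursday + 2 = Saturday.

Saturday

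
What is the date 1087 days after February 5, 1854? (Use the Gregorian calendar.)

January 27, 1857

+365 (one year) → Feb 5, 1855 (722 left).
+365 (one year) → Feb 5, 1856 (357 left).
Feb has 29 days: +25 → Mar 1, 1856 (332 left).
Mar has 31 days: +31 → Apr 1, 1856 (301 left).
Apr has 30 days: +30 → May 1, 1856 (271 left).
May has 31 days: +31 → Jun 1, 1856 (240 left).
Jun has 30 days: +30 → Jul 1, 1856 (210 left).
Jul has 31 days: +31 → Aug 1, 1856 (179 left).
Aug has 31 days: +31 → Sep 1, 1856 (148 left).
Sep has 30 days: +30 → Oct 1, 1856 (118 left).
Oct has 31 days: +31 → Nov 1, 1856 (87 left).
Nov has 30 days: +30 → Dec 1, 1856 (57 left).
Dec has 31 days: +31 → Jan 1, 1857 (26 left).
+26 → Jan 27, 1857.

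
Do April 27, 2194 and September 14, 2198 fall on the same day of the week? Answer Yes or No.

From Apr 27, 2194 to Sep 14, 2198 is 1601 days.
1601 mod 7 = 5, so they are different weekdays.
(Apr 27, 2194 is a Sunday; Sep 14, 2198 is a Friday.)

No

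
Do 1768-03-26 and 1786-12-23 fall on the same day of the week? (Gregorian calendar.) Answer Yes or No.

From Mar 26, 1768 to Dec 23, 1786 is 6846 days.
6846 mod 7 = 0, so they are the same weekday.
(Mar 26, 1768 is a Saturday; Dec 23, 1786 is a Saturday.)

Yes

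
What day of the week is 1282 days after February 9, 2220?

Feb 9, 2220 is a Wednesday.
1282 mod 7 = 1, so 1282 days after a Wednesday is Wednesday + 1 = Thursday.

Thursday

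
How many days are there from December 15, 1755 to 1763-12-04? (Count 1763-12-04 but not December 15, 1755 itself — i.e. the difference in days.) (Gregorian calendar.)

Dec 15, 1755 → Dec 15, 1756: 366 days (Feb 29, 1756 is in that span).
Dec 15, 1756 → Dec 15, 1757: 365 days.
Dec 15, 1757 → Dec 15, 1758: 365 days.
Dec 15, 1758 → Dec 15, 1759: 365 days.
Dec 15, 1759 → Dec 15, 1760: 366 days (Feb 29, 1760 is in that span).
Dec 15, 1760 → Dec 15, 1761: 365 days.
Dec 15, 1761 → Dec 15, 1762: 365 days.
Dec 15, 1762 → Jan 15, 1763: 31 days (December has 31).
Jan 15, 1763 → Feb 15, 1763: 31 days (January has 31).
Feb 15, 1763 → Mar 15, 1763: 28 days (February has 28).
Mar 15, 1763 → Apr 15, 1763: 31 days (March has 31).
Apr 15, 1763 → May 15, 1763: 30 days (April has 30).
May 15, 1763 → Jun 15, 1763: 31 days (May has 31).
Jun 15, 1763 → Jul 15, 1763: 30 days (June has 30).
Jul 15, 1763 → Aug 15, 1763: 31 days (July has 31).
Aug 15, 1763 → Sep 15, 1763: 31 days (August has 31).
Sep 15, 1763 → Oct 15, 1763: 30 days (September has 30).
Oct 15, 1763 → Nov 15, 1763: 31 days (October has 31).
Nov 15, 1763 → Dec 4, 1763: 19 days.
Total: 2911 days.

2911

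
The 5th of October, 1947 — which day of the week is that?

Doomsday rule: the anchor day for the 1900s is Wednesday. For year 47: 47÷12 = 3 r 11, and 11÷4 = 2, so 3+11+2 = 16.
Wednesday + 16 ≡ Friday — that's 1947's doomsday.
In October the doomsday date is Oct 10.
Oct 5 is 5 days before Oct 10; 5 mod 7 = 5, so Friday − 5 = Sunday.

Sunday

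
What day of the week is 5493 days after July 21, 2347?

Saturday

First find the weekday of Jul 21, 2347. Doomsday rule: the anchor day for the 2300s is Wednesday. For year 47: 47÷12 = 3 r 11, and 11÷4 = 2, so 3+11+2 = 16.
Wednesday + 16 ≡ Friday — that's 2347's doomsday.
In July the doomsday date is Jul 11.
Jul 21 is 10 days after Jul 11; 10 mod 7 = 3, so Friday + 3 = Monday.
5493 mod 7 = 5, so 5493 days after a Monday is Monday + 5 = Saturday.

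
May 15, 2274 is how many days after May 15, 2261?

May 15, 2261 → May 15, 2262: 365 days.
May 15, 2262 → May 15, 2263: 365 days.
May 15, 2263 → May 15, 2264: 366 days (Feb 29, 2264 is in that span).
May 15, 2264 → May 15, 2265: 365 days.
May 15, 2265 → May 15, 2266: 365 days.
May 15, 2266 → May 15, 2267: 365 days.
May 15, 2267 → May 15, 2268: 366 days (Feb 29, 2268 is in that span).
May 15, 2268 → May 15, 2269: 365 days.
May 15, 2269 → May 15, 2270: 365 days.
May 15, 2270 → May 15, 2271: 365 days.
May 15, 2271 → May 15, 2272: 366 days (Feb 29, 2272 is in that span).
May 15, 2272 → May 15, 2273: 365 days.
May 15, 2273 → Jun 15, 2273: 31 days (May has 31).
Jun 15, 2273 → Jul 15, 2273: 30 days (June has 30).
Jul 15, 2273 → Aug 15, 2273: 31 days (July has 31).
Aug 15, 2273 → Sep 15, 2273: 31 days (August has 31).
Sep 15, 2273 → Oct 15, 2273: 30 days (September has 30).
Oct 15, 2273 → Nov 15, 2273: 31 days (October has 31).
Nov 15, 2273 → Dec 15, 2273: 30 days (November has 30).
Dec 15, 2273 → Jan 15, 2274: 31 days (December has 31).
Jan 15, 2274 → Feb 15, 2274: 31 days (January has 31).
Feb 15, 2274 → Mar 15, 2274: 28 days (February has 28).
Mar 15, 2274 → Apr 15, 2274: 31 days (March has 31).
Apr 15, 2274 → May 15, 2274: 30 days.
Total: 4748 days.

4748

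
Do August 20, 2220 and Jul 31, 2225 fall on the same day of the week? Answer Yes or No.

From Aug 20, 2220 to Jul 31, 2225 is 1806 days.
1806 mod 7 = 0, so they are the same weekday.
(Aug 20, 2220 is a Sunday; Jul 31, 2225 is a Sunday.)

Yes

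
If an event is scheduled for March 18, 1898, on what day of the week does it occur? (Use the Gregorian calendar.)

Friday

Doomsday rule: the anchor day for the 1800s is Friday. For year 98: 98÷12 = 8 r 2, and 2÷4 = 0, so 8+2+0 = 10.
Friday + 10 ≡ Monday — that's 1898's doomsday.
In March the doomsday date is Mar 14.
Mar 18 is 4 days after Mar 14; 4 mod 7 = 4, so Monday + 4 = Friday.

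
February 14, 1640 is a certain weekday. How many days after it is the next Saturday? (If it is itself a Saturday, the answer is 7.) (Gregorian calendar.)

Feb 14, 1640 is a Tuesday.
From Tuesday to the next Saturday is 4 days.

4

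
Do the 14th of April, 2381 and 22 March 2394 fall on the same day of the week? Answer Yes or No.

Yes

From Apr 14, 2381 to Mar 22, 2394 is 4725 days.
4725 mod 7 = 0, so they are the same weekday.
(Apr 14, 2381 is a Tuesday; Mar 22, 2394 is a Tuesday.)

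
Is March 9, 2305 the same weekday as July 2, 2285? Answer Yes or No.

From Jul 2, 2285 to Mar 9, 2305 is 7189 days.
7189 mod 7 = 0, so they are the same weekday.
(Jul 2, 2285 is a Thursday; Mar 9, 2305 is a Thursday.)

Yes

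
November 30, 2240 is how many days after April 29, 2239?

581

Apr 29, 2239 → Apr 29, 2240: 366 days (Feb 29, 2240 is in that span).
Apr 29, 2240 → May 29, 2240: 30 days (April has 30).
May 29, 2240 → Jun 29, 2240: 31 days (May has 31).
Jun 29, 2240 → Jul 29, 2240: 30 days (June has 30).
Jul 29, 2240 → Aug 29, 2240: 31 days (July has 31).
Aug 29, 2240 → Sep 29, 2240: 31 days (August has 31).
Sep 29, 2240 → Oct 29, 2240: 30 days (September has 30).
Oct 29, 2240 → Nov 29, 2240: 31 days (October has 31).
Nov 29, 2240 → Nov 30, 2240: 1 days.
Total: 581 days.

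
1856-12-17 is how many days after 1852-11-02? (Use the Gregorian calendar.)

1506

Nov 2, 1852 → Nov 2, 1853: 365 days.
Nov 2, 1853 → Nov 2, 1854: 365 days.
Nov 2, 1854 → Nov 2, 1855: 365 days.
Nov 2, 1855 → Nov 2, 1856: 366 days (Feb 29, 1856 is in that span).
Nov 2, 1856 → Dec 2, 1856: 30 days (November has 30).
Dec 2, 1856 → Dec 17, 1856: 15 days.
Total: 1506 days.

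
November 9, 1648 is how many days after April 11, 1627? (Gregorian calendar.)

Apr 11, 1627 → Apr 11, 1628: 366 days (Feb 29, 1628 is in that span).
Apr 11, 1628 → Apr 11, 1629: 365 days.
Apr 11, 1629 → Apr 11, 1630: 365 days.
Apr 11, 1630 → Apr 11, 1631: 365 days.
Apr 11, 1631 → Apr 11, 1632: 366 days (Feb 29, 1632 is in that span).
Apr 11, 1632 → Apr 11, 1633: 365 days.
Apr 11, 1633 → Apr 11, 1634: 365 days.
Apr 11, 1634 → Apr 11, 1635: 365 days.
Apr 11, 1635 → Apr 11, 1636: 366 days (Feb 29, 1636 is in that span).
Apr 11, 1636 → Apr 11, 1637: 365 days.
Apr 11, 1637 → Apr 11, 1638: 365 days.
Apr 11, 1638 → Apr 11, 1639: 365 days.
Apr 11, 1639 → Apr 11, 1640: 366 days (Feb 29, 1640 is in that span).
Apr 11, 1640 → Apr 11, 1641: 365 days.
Apr 11, 1641 → Apr 11, 1642: 365 days.
Apr 11, 1642 → Apr 11, 1643: 365 days.
Apr 11, 1643 → Apr 11, 1644: 366 days (Feb 29, 1644 is in that span).
Apr 11, 1644 → Apr 11, 1645: 365 days.
Apr 11, 1645 → Apr 11, 1646: 365 days.
Apr 11, 1646 → Apr 11, 1647: 365 days.
Apr 11, 1647 → Apr 11, 1648: 366 days (Feb 29, 1648 is in that span).
Apr 11, 1648 → May 11, 1648: 30 days (April has 30).
May 11, 1648 → Jun 11, 1648: 31 days (May has 31).
Jun 11, 1648 → Jul 11, 1648: 30 days (June has 30).
Jul 11, 1648 → Aug 11, 1648: 31 days (July has 31).
Aug 11, 1648 → Sep 11, 1648: 31 days (August has 31).
Sep 11, 1648 → Oct 11, 1648: 30 days (September has 30).
Oct 11, 1648 → Nov 9, 1648: 29 days.
Total: 7883 days.

7883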